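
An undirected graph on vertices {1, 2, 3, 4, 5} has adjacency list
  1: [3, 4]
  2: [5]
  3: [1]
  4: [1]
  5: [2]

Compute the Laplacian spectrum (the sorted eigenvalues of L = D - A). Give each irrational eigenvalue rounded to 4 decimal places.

With the vertex order [1, 2, 3, 4, 5], the degrees are [2, 1, 1, 1, 1], giving D = diag(2, 1, 1, 1, 1) and L = D - A. The multiplicity of 0 as a Laplacian eigenvalue equals the number of connected components. The 2 zero eigenvalues correspond to the 2 connected components.

[0, 0, 1, 2, 3]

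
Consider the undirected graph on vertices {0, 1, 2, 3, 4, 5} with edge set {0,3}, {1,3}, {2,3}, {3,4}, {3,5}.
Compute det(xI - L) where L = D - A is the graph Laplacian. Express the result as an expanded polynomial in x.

x^6 - 10x^5 + 30x^4 - 40x^3 + 25x^2 - 6x

With the vertex order [0, 1, 2, 3, 4, 5], the degrees are [1, 1, 1, 5, 1, 1], giving D = diag(1, 1, 1, 5, 1, 1) and L = D - A. L has integer entries, so p(x) = det(xI - L) has integer coefficients. Expanding the determinant yields x^6 - 10x^5 + 30x^4 - 40x^3 + 25x^2 - 6x. The coefficient of x^5 equals -trace(L) = -10, matching the sum of degrees. There is one zero in the spectrum, matching the 1 component.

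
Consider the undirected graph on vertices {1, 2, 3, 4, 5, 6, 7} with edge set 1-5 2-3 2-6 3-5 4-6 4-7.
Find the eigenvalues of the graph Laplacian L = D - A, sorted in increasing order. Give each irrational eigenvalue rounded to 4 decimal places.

[0, 0.1981, 0.7530, 1.5550, 2.4450, 3.2470, 3.8019]

Reading degrees in the order [1, 2, 3, 4, 5, 6, 7] gives [1, 2, 2, 2, 2, 2, 1]; set D = diag(1, 2, 2, 2, 2, 2, 1) and form L = D - A. Diagonalising L (or applying a numerical eigensolver to the 7x7 matrix) gives the spectrum above. The single zero eigenvalue shows the graph is connected. The eigenvalues sum to 12, which equals trace(L) = 2|E|. There is one zero in the spectrum, matching the 1 component.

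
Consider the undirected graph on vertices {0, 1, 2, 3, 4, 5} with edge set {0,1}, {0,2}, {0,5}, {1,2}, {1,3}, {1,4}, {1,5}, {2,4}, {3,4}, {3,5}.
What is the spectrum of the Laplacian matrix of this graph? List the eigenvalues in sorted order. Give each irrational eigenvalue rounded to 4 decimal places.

Reading degrees in the order [0, 1, 2, 3, 4, 5] gives [3, 5, 3, 3, 3, 3]; set D = diag(3, 5, 3, 3, 3, 3) and form L = D - A. Diagonalising L (or applying a numerical eigensolver to the 6x6 matrix) gives the spectrum above. The eigenvalues sum to 20, which equals trace(L) = 2|E|.

[0, 2.3820, 2.3820, 4.6180, 4.6180, 6]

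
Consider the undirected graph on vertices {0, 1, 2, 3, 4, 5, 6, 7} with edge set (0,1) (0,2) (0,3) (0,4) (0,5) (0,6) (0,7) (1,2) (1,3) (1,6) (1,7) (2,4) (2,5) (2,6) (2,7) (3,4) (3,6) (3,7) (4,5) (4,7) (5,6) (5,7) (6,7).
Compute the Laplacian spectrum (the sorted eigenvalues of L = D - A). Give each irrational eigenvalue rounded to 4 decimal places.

[0, 4.2679, 5, 6, 7, 7.7321, 8, 8]

Reading degrees in the order [0, 1, 2, 3, 4, 5, 6, 7] gives [7, 5, 6, 5, 5, 5, 6, 7]; set D = diag(7, 5, 6, 5, 5, 5, 6, 7) and form L = D - A. The multiplicity of 0 as a Laplacian eigenvalue equals the number of connected components. The single zero eigenvalue shows the graph is connected. The largest eigenvalue, 8, is at most the vertex count 8. By the matrix-tree theorem the graph has (1/8) * product of the nonzero eigenvalues = 55440 spanning trees.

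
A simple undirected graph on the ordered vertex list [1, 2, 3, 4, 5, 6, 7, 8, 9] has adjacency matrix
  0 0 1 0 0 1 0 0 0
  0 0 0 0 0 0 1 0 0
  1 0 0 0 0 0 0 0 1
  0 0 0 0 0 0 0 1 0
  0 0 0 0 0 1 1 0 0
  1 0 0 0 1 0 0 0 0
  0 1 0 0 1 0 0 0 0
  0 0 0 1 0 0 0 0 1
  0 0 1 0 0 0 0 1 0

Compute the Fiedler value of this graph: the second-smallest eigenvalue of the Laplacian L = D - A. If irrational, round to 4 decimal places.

With the vertex order [1, 2, 3, 4, 5, 6, 7, 8, 9], the degrees are [2, 1, 2, 1, 2, 2, 2, 2, 2], giving D = diag(2, 1, 2, 1, 2, 2, 2, 2, 2) and L = D - A. The smallest Laplacian eigenvalue is always 0. The next one, lambda_2 = 0.1206, measures how hard the graph is to disconnect: larger values mean better connectivity. By the matrix-tree theorem the graph has (1/9) * product of the nonzero eigenvalues = 1 spanning tree.

0.1206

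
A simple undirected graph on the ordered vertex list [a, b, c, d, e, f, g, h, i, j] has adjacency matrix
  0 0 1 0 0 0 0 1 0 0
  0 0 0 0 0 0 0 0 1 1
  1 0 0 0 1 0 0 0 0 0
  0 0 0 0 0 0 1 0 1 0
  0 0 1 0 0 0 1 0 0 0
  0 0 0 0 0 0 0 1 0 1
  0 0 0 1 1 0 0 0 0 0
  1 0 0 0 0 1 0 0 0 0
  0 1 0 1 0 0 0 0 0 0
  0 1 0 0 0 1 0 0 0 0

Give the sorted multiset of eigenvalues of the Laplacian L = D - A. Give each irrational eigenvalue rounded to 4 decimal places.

[0, 0.3820, 0.3820, 1.3820, 1.3820, 2.6180, 2.6180, 3.6180, 3.6180, 4]

Reading degrees in the order [a, b, c, d, e, f, g, h, i, j] gives [2, 2, 2, 2, 2, 2, 2, 2, 2, 2]; set D = diag(2, 2, 2, 2, 2, 2, 2, 2, 2, 2) and form L = D - A. Since every row of L sums to 0, the all-ones vector is in the kernel and 0 is an eigenvalue. By the matrix-tree theorem the graph has (1/10) * product of the nonzero eigenvalues = 10 spanning trees. The largest eigenvalue, 4, is at most the vertex count 10.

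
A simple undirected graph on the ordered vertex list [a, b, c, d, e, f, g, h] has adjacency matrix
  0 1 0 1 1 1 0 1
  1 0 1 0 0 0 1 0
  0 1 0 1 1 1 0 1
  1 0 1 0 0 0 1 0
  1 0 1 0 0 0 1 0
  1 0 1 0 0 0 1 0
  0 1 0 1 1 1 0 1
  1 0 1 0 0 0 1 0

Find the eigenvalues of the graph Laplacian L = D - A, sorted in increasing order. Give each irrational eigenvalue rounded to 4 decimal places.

[0, 3, 3, 3, 3, 5, 5, 8]

Reading degrees in the order [a, b, c, d, e, f, g, h] gives [5, 3, 5, 3, 3, 3, 5, 3]; set D = diag(5, 3, 5, 3, 3, 3, 5, 3) and form L = D - A. L is symmetric positive semidefinite, so every eigenvalue is real and nonnegative. The single zero eigenvalue shows the graph is connected. There is one zero in the spectrum, matching the 1 component. By the matrix-tree theorem the graph has (1/8) * product of the nonzero eigenvalues = 2025 spanning trees.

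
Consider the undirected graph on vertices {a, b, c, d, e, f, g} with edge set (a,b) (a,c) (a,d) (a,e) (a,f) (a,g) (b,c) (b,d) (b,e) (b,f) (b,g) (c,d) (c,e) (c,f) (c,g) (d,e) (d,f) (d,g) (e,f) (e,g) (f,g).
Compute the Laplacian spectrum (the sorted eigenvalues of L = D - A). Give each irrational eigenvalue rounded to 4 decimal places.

Reading degrees in the order [a, b, c, d, e, f, g] gives [6, 6, 6, 6, 6, 6, 6]; set D = diag(6, 6, 6, 6, 6, 6, 6) and form L = D - A. Since every row of L sums to 0, the all-ones vector is in the kernel and 0 is an eigenvalue.

[0, 7, 7, 7, 7, 7, 7]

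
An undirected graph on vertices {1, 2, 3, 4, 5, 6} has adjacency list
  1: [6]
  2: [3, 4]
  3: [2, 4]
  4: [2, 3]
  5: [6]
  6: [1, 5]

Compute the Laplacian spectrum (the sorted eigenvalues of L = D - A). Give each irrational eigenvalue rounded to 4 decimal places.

[0, 0, 1, 3, 3, 3]

Reading degrees in the order [1, 2, 3, 4, 5, 6] gives [1, 2, 2, 2, 1, 2]; set D = diag(1, 2, 2, 2, 1, 2) and form L = D - A. Since every row of L sums to 0, the all-ones vector is in the kernel and 0 is an eigenvalue. The 2 zero eigenvalues correspond to the 2 connected components. The largest eigenvalue, 3, is at most the vertex count 6.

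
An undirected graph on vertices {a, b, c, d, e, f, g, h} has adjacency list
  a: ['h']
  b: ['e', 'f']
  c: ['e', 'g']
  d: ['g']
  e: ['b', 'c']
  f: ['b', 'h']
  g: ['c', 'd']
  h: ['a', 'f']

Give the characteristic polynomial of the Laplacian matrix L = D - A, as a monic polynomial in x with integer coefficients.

x^8 - 14x^7 + 78x^6 - 220x^5 + 330x^4 - 252x^3 + 84x^2 - 8x

Each diagonal entry of L is the vertex degree and each off-diagonal entry is -1 where an edge is present, 0 otherwise; in the order [a, b, c, d, e, f, g, h] the diagonal is [1, 2, 2, 1, 2, 2, 2, 2]. Computing det(xI - L) by cofactor expansion (or equivalently via sum-over-permutations) gives x^8 - 14x^7 + 78x^6 - 220x^5 + 330x^4 - 252x^3 + 84x^2 - 8x. The coefficient of x^7 equals -trace(L) = -14, matching the sum of degrees. By the matrix-tree theorem the graph has (1/8) * product of the nonzero eigenvalues = 1 spanning tree.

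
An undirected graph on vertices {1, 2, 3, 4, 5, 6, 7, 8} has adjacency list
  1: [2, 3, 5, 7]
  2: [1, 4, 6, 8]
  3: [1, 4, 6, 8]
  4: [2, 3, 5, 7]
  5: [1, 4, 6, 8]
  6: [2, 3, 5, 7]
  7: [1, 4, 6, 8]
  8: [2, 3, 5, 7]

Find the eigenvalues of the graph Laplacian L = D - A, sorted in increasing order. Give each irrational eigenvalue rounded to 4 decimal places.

With the vertex order [1, 2, 3, 4, 5, 6, 7, 8], the degrees are [4, 4, 4, 4, 4, 4, 4, 4], giving D = diag(4, 4, 4, 4, 4, 4, 4, 4) and L = D - A. Since every row of L sums to 0, the all-ones vector is in the kernel and 0 is an eigenvalue. The single zero eigenvalue shows the graph is connected. By the matrix-tree theorem the graph has (1/8) * product of the nonzero eigenvalues = 4096 spanning trees.

[0, 4, 4, 4, 4, 4, 4, 8]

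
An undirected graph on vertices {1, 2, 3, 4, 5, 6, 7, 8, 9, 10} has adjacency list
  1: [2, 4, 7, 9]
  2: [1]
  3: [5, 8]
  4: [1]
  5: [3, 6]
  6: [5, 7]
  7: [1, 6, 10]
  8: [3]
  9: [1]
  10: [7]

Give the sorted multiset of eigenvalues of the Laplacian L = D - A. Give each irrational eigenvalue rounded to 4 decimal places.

Each diagonal entry of L is the vertex degree and each off-diagonal entry is -1 where an edge is present, 0 otherwise; in the order [1, 2, 3, 4, 5, 6, 7, 8, 9, 10] the diagonal is [4, 1, 2, 1, 2, 2, 3, 1, 1, 1]. The multiplicity of 0 as a Laplacian eigenvalue equals the number of connected components. The largest eigenvalue, 5.2844, is at most the vertex count 10.

[0, 0.1473, 0.5085, 1, 1, 1, 2.1053, 3.1771, 3.7773, 5.2844]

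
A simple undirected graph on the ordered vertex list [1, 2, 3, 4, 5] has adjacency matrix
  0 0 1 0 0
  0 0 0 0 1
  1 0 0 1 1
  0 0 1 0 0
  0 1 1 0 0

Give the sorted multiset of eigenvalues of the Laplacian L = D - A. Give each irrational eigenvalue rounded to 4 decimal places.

With the vertex order [1, 2, 3, 4, 5], the degrees are [1, 1, 3, 1, 2], giving D = diag(1, 1, 3, 1, 2) and L = D - A. The multiplicity of 0 as a Laplacian eigenvalue equals the number of connected components. The single zero eigenvalue shows the graph is connected. The eigenvalues sum to 8, which equals trace(L) = 2|E|. There is one zero in the spectrum, matching the 1 component.

[0, 0.5188, 1, 2.3111, 4.1701]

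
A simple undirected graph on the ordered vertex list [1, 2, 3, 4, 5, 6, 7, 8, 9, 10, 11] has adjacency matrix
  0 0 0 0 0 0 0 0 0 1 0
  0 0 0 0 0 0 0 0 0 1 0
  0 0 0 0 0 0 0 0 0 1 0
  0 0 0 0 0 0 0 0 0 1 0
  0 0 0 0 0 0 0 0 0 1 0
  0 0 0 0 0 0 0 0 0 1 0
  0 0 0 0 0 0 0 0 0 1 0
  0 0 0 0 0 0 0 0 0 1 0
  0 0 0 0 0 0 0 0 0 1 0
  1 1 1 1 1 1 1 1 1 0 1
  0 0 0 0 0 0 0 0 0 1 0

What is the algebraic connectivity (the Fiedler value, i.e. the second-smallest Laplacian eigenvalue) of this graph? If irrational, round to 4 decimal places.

With the vertex order [1, 2, 3, 4, 5, 6, 7, 8, 9, 10, 11], the degrees are [1, 1, 1, 1, 1, 1, 1, 1, 1, 10, 1], giving D = diag(1, 1, 1, 1, 1, 1, 1, 1, 1, 10, 1) and L = D - A. Computing the eigenvalues of L and sorting gives [0, 1, 1, 1, 1, 1, 1, 1, 1, 1, 11]. The Fiedler value lambda_2 = 1 is strictly positive, so the graph is connected. The eigenvalues sum to 20, which equals trace(L) = 2|E|.

1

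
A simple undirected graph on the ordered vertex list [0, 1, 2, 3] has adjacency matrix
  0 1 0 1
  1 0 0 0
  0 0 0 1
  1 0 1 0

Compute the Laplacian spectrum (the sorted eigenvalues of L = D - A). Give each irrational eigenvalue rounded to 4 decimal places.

With the vertex order [0, 1, 2, 3], the degrees are [2, 1, 1, 2], giving D = diag(2, 1, 1, 2) and L = D - A. The multiplicity of 0 as a Laplacian eigenvalue equals the number of connected components. The largest eigenvalue, 3.4142, is at most the vertex count 4. The eigenvalues sum to 6, which equals trace(L) = 2|E|.

[0, 0.5858, 2, 3.4142]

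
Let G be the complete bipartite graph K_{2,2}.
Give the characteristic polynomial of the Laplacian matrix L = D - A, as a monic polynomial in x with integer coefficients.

The graph has 4 vertices and degree multiset [2, 2, 2, 2]; D is the diagonal matrix of degrees and L = D - A. L has integer entries, so p(x) = det(xI - L) has integer coefficients. Expanding the determinant yields x^4 - 8x^3 + 20x^2 - 16x. Since p(0) = det(-L) = 0, x divides p(x).

x^4 - 8x^3 + 20x^2 - 16x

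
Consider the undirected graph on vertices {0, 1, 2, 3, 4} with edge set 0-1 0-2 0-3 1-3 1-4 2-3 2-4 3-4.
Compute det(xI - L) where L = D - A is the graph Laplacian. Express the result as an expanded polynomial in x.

With the vertex order [0, 1, 2, 3, 4], the degrees are [3, 3, 3, 4, 3], giving D = diag(3, 3, 3, 4, 3) and L = D - A. L has integer entries, so p(x) = det(xI - L) has integer coefficients. Expanding the determinant yields x^5 - 16x^4 + 94x^3 - 240x^2 + 225x. The constant term is 0 because L is singular (the all-ones vector lies in its kernel).

x^5 - 16x^4 + 94x^3 - 240x^2 + 225x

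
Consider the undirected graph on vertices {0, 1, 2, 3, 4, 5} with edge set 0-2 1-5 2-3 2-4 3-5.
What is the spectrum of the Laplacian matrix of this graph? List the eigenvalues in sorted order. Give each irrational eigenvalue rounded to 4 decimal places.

[0, 0.3249, 1, 1.4608, 3, 4.2143]

Each diagonal entry of L is the vertex degree and each off-diagonal entry is -1 where an edge is present, 0 otherwise; in the order [0, 1, 2, 3, 4, 5] the diagonal is [1, 1, 3, 2, 1, 2]. Since every row of L sums to 0, the all-ones vector is in the kernel and 0 is an eigenvalue. By the matrix-tree theorem the graph has (1/6) * product of the nonzero eigenvalues = 1 spanning tree. The largest eigenvalue, 4.2143, is at most the vertex count 6.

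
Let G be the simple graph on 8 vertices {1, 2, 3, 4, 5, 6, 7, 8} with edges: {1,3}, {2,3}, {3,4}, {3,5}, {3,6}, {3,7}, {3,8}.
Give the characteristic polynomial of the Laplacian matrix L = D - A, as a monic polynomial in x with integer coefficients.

Each diagonal entry of L is the vertex degree and each off-diagonal entry is -1 where an edge is present, 0 otherwise; in the order [1, 2, 3, 4, 5, 6, 7, 8] the diagonal is [1, 1, 7, 1, 1, 1, 1, 1]. The eigenvalues of L are [0, 1, 1, 1, 1, 1, 1, 8]; the characteristic polynomial is the product of (x - lambda_i), which multiplies out to x^8 - 14x^7 + 63x^6 - 140x^5 + 175x^4 - 126x^3 + 49x^2 - 8x. The coefficient of x^7 equals -trace(L) = -14, matching the sum of degrees. The eigenvalues sum to 14, which equals trace(L) = 2|E|.

x^8 - 14x^7 + 63x^6 - 140x^5 + 175x^4 - 126x^3 + 49x^2 - 8x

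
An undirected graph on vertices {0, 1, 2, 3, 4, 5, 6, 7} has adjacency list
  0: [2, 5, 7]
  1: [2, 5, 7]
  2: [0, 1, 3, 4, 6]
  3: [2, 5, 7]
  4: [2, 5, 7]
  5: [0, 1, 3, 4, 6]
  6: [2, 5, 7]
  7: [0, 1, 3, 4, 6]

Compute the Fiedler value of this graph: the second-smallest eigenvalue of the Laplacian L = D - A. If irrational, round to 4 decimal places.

With the vertex order [0, 1, 2, 3, 4, 5, 6, 7], the degrees are [3, 3, 5, 3, 3, 5, 3, 5], giving D = diag(3, 3, 5, 3, 3, 5, 3, 5) and L = D - A. The sorted Laplacian eigenvalues are [0, 3, 3, 3, 3, 5, 5, 8]; the algebraic connectivity is the second entry, 3. The largest eigenvalue, 8, is at most the vertex count 8. By the matrix-tree theorem the graph has (1/8) * product of the nonzero eigenvalues = 2025 spanning trees.

3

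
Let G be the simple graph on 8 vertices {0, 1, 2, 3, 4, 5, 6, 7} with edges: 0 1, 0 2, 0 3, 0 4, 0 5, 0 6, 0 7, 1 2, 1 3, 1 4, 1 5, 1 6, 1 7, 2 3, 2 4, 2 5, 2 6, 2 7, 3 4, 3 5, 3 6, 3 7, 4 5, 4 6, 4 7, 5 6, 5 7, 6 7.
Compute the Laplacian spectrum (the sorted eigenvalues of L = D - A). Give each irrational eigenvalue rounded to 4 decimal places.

[0, 8, 8, 8, 8, 8, 8, 8]

Each diagonal entry of L is the vertex degree and each off-diagonal entry is -1 where an edge is present, 0 otherwise; in the order [0, 1, 2, 3, 4, 5, 6, 7] the diagonal is [7, 7, 7, 7, 7, 7, 7, 7]. Since every row of L sums to 0, the all-ones vector is in the kernel and 0 is an eigenvalue. The single zero eigenvalue shows the graph is connected. By the matrix-tree theorem the graph has (1/8) * product of the nonzero eigenvalues = 262144 spanning trees. There is one zero in the spectrum, matching the 1 component.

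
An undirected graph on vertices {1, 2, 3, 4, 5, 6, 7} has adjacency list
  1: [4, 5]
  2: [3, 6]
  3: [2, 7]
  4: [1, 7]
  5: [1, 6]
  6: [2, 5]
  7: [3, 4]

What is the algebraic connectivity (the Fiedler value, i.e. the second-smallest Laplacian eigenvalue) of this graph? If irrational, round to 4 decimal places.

Each diagonal entry of L is the vertex degree and each off-diagonal entry is -1 where an edge is present, 0 otherwise; in the order [1, 2, 3, 4, 5, 6, 7] the diagonal is [2, 2, 2, 2, 2, 2, 2]. The sorted Laplacian eigenvalues are [0, 0.7530, 0.7530, 2.4450, 2.4450, 3.8019, 3.8019]; the algebraic connectivity is the second entry, 0.7530. The largest eigenvalue, 3.8019, is at most the vertex count 7. By the matrix-tree theorem the graph has (1/7) * product of the nonzero eigenvalues = 7 spanning trees.

0.7530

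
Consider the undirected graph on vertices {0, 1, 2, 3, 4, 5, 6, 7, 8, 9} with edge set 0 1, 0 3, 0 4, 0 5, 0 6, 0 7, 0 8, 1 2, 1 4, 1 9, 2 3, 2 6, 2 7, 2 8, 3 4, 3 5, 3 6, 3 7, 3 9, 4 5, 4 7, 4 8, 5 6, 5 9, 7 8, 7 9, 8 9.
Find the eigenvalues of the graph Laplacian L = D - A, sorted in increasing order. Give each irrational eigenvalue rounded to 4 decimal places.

[0, 3.2755, 4.0860, 4.2252, 5.1753, 6, 6.4202, 7.5790, 8.0316, 9.2073]

Each diagonal entry of L is the vertex degree and each off-diagonal entry is -1 where an edge is present, 0 otherwise; in the order [0, 1, 2, 3, 4, 5, 6, 7, 8, 9] the diagonal is [7, 4, 5, 7, 6, 5, 4, 6, 5, 5]. L is symmetric positive semidefinite, so every eigenvalue is real and nonnegative. The single zero eigenvalue shows the graph is connected. There is one zero in the spectrum, matching the 1 component. The largest eigenvalue, 9.2073, is at most the vertex count 10.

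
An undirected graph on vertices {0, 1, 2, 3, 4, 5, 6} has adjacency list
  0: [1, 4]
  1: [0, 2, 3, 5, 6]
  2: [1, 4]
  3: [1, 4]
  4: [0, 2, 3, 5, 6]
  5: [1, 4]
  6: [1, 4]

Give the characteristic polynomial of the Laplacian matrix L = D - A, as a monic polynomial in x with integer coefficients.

With the vertex order [0, 1, 2, 3, 4, 5, 6], the degrees are [2, 5, 2, 2, 5, 2, 2], giving D = diag(2, 5, 2, 2, 5, 2, 2) and L = D - A. Computing det(xI - L) by cofactor expansion (or equivalently via sum-over-permutations) gives x^7 - 20x^6 + 155x^5 - 600x^4 + 1240x^3 - 1312x^2 + 560x. The coefficient of x^6 equals -trace(L) = -20, matching the sum of degrees.

x^7 - 20x^6 + 155x^5 - 600x^4 + 1240x^3 - 1312x^2 + 560x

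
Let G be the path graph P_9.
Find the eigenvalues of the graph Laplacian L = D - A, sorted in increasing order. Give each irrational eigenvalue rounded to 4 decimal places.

[0, 0.1206, 0.4679, 1, 1.6527, 2.3473, 3, 3.5321, 3.8794]

The graph has 9 vertices and degree multiset [2, 2, 2, 2, 2, 2, 2, 1, 1]; D is the diagonal matrix of degrees and L = D - A. Diagonalising L (or applying a numerical eigensolver to the 9x9 matrix) gives the spectrum above. The eigenvalues sum to 16, which equals trace(L) = 2|E|.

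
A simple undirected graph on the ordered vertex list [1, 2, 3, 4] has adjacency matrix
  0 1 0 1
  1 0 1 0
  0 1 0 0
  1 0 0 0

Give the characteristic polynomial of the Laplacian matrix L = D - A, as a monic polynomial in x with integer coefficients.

Each diagonal entry of L is the vertex degree and each off-diagonal entry is -1 where an edge is present, 0 otherwise; in the order [1, 2, 3, 4] the diagonal is [2, 2, 1, 1]. Computing det(xI - L) by cofactor expansion (or equivalently via sum-over-permutations) gives x^4 - 6x^3 + 10x^2 - 4x. The constant term is 0 because L is singular (the all-ones vector lies in its kernel). The largest eigenvalue, 3.4142, is at most the vertex count 4.

x^4 - 6x^3 + 10x^2 - 4x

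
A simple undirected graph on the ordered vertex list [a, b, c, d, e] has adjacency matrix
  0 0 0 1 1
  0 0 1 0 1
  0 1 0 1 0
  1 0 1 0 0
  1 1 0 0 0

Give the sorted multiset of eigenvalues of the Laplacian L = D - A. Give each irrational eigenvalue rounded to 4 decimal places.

[0, 1.3820, 1.3820, 3.6180, 3.6180]

With the vertex order [a, b, c, d, e], the degrees are [2, 2, 2, 2, 2], giving D = diag(2, 2, 2, 2, 2) and L = D - A. Since every row of L sums to 0, the all-ones vector is in the kernel and 0 is an eigenvalue. The single zero eigenvalue shows the graph is connected. The largest eigenvalue, 3.6180, is at most the vertex count 5.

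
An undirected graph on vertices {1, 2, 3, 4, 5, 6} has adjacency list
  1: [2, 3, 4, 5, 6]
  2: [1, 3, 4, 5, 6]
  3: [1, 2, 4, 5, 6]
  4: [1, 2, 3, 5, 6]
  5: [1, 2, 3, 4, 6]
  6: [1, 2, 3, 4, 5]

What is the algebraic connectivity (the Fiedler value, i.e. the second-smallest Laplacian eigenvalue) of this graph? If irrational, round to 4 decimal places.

6

Each diagonal entry of L is the vertex degree and each off-diagonal entry is -1 where an edge is present, 0 otherwise; in the order [1, 2, 3, 4, 5, 6] the diagonal is [5, 5, 5, 5, 5, 5]. The smallest Laplacian eigenvalue is always 0. The next one, lambda_2 = 6, measures how hard the graph is to disconnect: larger values mean better connectivity. The largest eigenvalue, 6, is at most the vertex count 6. The eigenvalues sum to 30, which equals trace(L) = 2|E|.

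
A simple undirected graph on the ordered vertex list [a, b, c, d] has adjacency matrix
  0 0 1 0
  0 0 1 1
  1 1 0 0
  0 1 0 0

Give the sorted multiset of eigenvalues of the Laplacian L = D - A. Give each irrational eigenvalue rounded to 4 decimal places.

[0, 0.5858, 2, 3.4142]

Reading degrees in the order [a, b, c, d] gives [1, 2, 2, 1]; set D = diag(1, 2, 2, 1) and form L = D - A. Diagonalising L (or applying a numerical eigensolver to the 4x4 matrix) gives the spectrum above. The single zero eigenvalue shows the graph is connected. The eigenvalues sum to 6, which equals trace(L) = 2|E|.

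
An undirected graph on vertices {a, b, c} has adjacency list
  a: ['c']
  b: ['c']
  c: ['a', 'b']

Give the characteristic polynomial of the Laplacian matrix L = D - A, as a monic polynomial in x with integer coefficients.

With the vertex order [a, b, c], the degrees are [1, 1, 2], giving D = diag(1, 1, 2) and L = D - A. L has integer entries, so p(x) = det(xI - L) has integer coefficients. Expanding the determinant yields x^3 - 4x^2 + 3x. The constant term is 0 because L is singular (the all-ones vector lies in its kernel). The largest eigenvalue, 3, is at most the vertex count 3. The eigenvalues sum to 4, which equals trace(L) = 2|E|.

x^3 - 4x^2 + 3x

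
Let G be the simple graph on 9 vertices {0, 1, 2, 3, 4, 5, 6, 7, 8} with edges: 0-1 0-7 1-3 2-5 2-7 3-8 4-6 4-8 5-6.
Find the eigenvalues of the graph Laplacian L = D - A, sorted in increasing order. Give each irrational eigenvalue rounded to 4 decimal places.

[0, 0.4679, 0.4679, 1.6527, 1.6527, 3, 3, 3.8794, 3.8794]

Reading degrees in the order [0, 1, 2, 3, 4, 5, 6, 7, 8] gives [2, 2, 2, 2, 2, 2, 2, 2, 2]; set D = diag(2, 2, 2, 2, 2, 2, 2, 2, 2) and form L = D - A. The multiplicity of 0 as a Laplacian eigenvalue equals the number of connected components.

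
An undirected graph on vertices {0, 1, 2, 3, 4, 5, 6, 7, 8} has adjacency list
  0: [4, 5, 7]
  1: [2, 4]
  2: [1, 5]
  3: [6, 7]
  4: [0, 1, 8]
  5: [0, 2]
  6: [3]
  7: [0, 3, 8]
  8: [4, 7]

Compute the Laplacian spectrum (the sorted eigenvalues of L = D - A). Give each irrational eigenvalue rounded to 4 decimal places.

[0, 0.3084, 0.9475, 1.4931, 2.2496, 2.5012, 3.5254, 3.8712, 5.1036]

With the vertex order [0, 1, 2, 3, 4, 5, 6, 7, 8], the degrees are [3, 2, 2, 2, 3, 2, 1, 3, 2], giving D = diag(3, 2, 2, 2, 3, 2, 1, 3, 2) and L = D - A. L is symmetric positive semidefinite, so every eigenvalue is real and nonnegative. The eigenvalues sum to 20, which equals trace(L) = 2|E|. There is one zero in the spectrum, matching the 1 component.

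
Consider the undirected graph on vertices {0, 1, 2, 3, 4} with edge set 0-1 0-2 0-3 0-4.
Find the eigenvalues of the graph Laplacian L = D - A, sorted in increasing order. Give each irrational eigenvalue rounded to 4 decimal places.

[0, 1, 1, 1, 5]

With the vertex order [0, 1, 2, 3, 4], the degrees are [4, 1, 1, 1, 1], giving D = diag(4, 1, 1, 1, 1) and L = D - A. L is symmetric positive semidefinite, so every eigenvalue is real and nonnegative. The single zero eigenvalue shows the graph is connected.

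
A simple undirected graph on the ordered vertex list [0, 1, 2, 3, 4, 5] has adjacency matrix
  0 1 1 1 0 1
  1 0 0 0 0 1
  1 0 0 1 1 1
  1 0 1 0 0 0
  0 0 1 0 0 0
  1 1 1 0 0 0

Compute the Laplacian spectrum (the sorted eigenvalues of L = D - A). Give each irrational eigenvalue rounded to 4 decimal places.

Reading degrees in the order [0, 1, 2, 3, 4, 5] gives [4, 2, 4, 2, 1, 3]; set D = diag(4, 2, 4, 2, 1, 3) and form L = D - A. Diagonalising L (or applying a numerical eigensolver to the 6x6 matrix) gives the spectrum above. The eigenvalues sum to 16, which equals trace(L) = 2|E|. By the matrix-tree theorem the graph has (1/6) * product of the nonzero eigenvalues = 21 spanning trees.

[0, 0.8851, 1.6972, 3.2541, 4.8608, 5.3028]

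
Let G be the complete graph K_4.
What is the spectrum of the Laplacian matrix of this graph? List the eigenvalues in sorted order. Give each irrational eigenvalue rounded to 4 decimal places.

[0, 4, 4, 4]

The graph has 4 vertices and degree multiset [3, 3, 3, 3]; D is the diagonal matrix of degrees and L = D - A. L is symmetric positive semidefinite, so every eigenvalue is real and nonnegative. The single zero eigenvalue shows the graph is connected. There is one zero in the spectrum, matching the 1 component. The eigenvalues sum to 12, which equals trace(L) = 2|E|.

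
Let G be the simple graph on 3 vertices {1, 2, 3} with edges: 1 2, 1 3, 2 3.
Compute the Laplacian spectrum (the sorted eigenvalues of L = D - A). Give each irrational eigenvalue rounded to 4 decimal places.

With the vertex order [1, 2, 3], the degrees are [2, 2, 2], giving D = diag(2, 2, 2) and L = D - A. The multiplicity of 0 as a Laplacian eigenvalue equals the number of connected components. The eigenvalues sum to 6, which equals trace(L) = 2|E|.

[0, 3, 3]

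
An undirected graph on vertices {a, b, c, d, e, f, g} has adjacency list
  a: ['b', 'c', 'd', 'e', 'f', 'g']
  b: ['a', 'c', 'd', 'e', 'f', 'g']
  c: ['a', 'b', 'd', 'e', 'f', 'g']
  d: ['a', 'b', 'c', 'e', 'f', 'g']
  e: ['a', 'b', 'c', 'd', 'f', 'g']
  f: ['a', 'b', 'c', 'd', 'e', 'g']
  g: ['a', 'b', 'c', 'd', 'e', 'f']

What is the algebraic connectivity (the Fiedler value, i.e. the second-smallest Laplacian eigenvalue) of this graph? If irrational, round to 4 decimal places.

7

Reading degrees in the order [a, b, c, d, e, f, g] gives [6, 6, 6, 6, 6, 6, 6]; set D = diag(6, 6, 6, 6, 6, 6, 6) and form L = D - A. The sorted Laplacian eigenvalues are [0, 7, 7, 7, 7, 7, 7]; the algebraic connectivity is the second entry, 7.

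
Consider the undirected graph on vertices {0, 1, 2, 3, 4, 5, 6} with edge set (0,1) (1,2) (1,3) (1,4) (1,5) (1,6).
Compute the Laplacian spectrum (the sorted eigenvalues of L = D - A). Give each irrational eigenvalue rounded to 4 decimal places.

Each diagonal entry of L is the vertex degree and each off-diagonal entry is -1 where an edge is present, 0 otherwise; in the order [0, 1, 2, 3, 4, 5, 6] the diagonal is [1, 6, 1, 1, 1, 1, 1]. The multiplicity of 0 as a Laplacian eigenvalue equals the number of connected components. The single zero eigenvalue shows the graph is connected.

[0, 1, 1, 1, 1, 1, 7]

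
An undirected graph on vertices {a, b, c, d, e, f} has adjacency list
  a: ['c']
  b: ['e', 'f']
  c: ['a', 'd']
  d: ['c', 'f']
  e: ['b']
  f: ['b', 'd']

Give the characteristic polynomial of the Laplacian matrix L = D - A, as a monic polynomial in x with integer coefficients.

Each diagonal entry of L is the vertex degree and each off-diagonal entry is -1 where an edge is present, 0 otherwise; in the order [a, b, c, d, e, f] the diagonal is [1, 2, 2, 2, 1, 2]. Computing det(xI - L) by cofactor expansion (or equivalently via sum-over-permutations) gives x^6 - 10x^5 + 36x^4 - 56x^3 + 35x^2 - 6x. The coefficient of x^5 equals -trace(L) = -10, matching the sum of degrees. By the matrix-tree theorem the graph has (1/6) * product of the nonzero eigenvalues = 1 spanning tree.

x^6 - 10x^5 + 36x^4 - 56x^3 + 35x^2 - 6x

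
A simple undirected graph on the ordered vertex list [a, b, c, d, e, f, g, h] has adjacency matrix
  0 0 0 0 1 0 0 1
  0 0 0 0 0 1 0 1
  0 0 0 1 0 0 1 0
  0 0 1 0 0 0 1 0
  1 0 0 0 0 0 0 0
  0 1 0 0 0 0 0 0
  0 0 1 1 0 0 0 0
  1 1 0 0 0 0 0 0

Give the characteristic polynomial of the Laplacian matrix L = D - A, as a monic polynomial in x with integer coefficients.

Reading degrees in the order [a, b, c, d, e, f, g, h] gives [2, 2, 2, 2, 1, 1, 2, 2]; set D = diag(2, 2, 2, 2, 1, 1, 2, 2) and form L = D - A. Computing det(xI - L) by cofactor expansion (or equivalently via sum-over-permutations) gives x^8 - 14x^7 + 78x^6 - 218x^5 + 314x^4 - 210x^3 + 45x^2. The constant term is 0 because L is singular (the all-ones vector lies in its kernel). The eigenvalues sum to 14, which equals trace(L) = 2|E|.

x^8 - 14x^7 + 78x^6 - 218x^5 + 314x^4 - 210x^3 + 45x^2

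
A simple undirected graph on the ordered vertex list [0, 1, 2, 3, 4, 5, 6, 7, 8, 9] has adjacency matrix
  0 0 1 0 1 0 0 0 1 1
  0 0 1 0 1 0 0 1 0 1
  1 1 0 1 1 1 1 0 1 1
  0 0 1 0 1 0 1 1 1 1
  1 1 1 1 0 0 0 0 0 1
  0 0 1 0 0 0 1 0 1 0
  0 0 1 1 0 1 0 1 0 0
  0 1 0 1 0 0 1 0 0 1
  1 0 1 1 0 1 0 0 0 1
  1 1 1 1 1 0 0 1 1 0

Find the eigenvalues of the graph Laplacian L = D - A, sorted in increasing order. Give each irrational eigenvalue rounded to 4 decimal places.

[0, 2.3340, 2.8278, 4.0545, 4.8687, 5.2538, 5.8212, 7.6032, 8.0892, 9.1477]

With the vertex order [0, 1, 2, 3, 4, 5, 6, 7, 8, 9], the degrees are [4, 4, 8, 6, 5, 3, 4, 4, 5, 7], giving D = diag(4, 4, 8, 6, 5, 3, 4, 4, 5, 7) and L = D - A. The multiplicity of 0 as a Laplacian eigenvalue equals the number of connected components.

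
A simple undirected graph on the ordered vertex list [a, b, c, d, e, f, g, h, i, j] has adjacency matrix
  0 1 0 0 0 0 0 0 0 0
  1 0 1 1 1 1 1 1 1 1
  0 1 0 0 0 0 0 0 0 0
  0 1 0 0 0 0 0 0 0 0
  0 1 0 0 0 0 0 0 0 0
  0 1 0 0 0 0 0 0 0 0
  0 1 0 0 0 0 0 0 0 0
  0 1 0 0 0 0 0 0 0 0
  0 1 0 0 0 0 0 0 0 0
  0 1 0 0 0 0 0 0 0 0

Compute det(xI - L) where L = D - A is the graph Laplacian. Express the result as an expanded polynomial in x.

x^10 - 18x^9 + 108x^8 - 336x^7 + 630x^6 - 756x^5 + 588x^4 - 288x^3 + 81x^2 - 10x

Each diagonal entry of L is the vertex degree and each off-diagonal entry is -1 where an edge is present, 0 otherwise; in the order [a, b, c, d, e, f, g, h, i, j] the diagonal is [1, 9, 1, 1, 1, 1, 1, 1, 1, 1]. Computing det(xI - L) by cofactor expansion (or equivalently via sum-over-permutations) gives x^10 - 18x^9 + 108x^8 - 336x^7 + 630x^6 - 756x^5 + 588x^4 - 288x^3 + 81x^2 - 10x. The constant term is 0 because L is singular (the all-ones vector lies in its kernel). There is one zero in the spectrum, matching the 1 component. The eigenvalues sum to 18, which equals trace(L) = 2|E|.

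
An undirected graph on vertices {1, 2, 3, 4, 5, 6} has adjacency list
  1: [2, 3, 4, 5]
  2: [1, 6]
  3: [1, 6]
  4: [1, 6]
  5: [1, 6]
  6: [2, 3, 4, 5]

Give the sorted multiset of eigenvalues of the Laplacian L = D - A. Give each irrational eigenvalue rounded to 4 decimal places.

[0, 2, 2, 2, 4, 6]

With the vertex order [1, 2, 3, 4, 5, 6], the degrees are [4, 2, 2, 2, 2, 4], giving D = diag(4, 2, 2, 2, 2, 4) and L = D - A. L is symmetric positive semidefinite, so every eigenvalue is real and nonnegative. By the matrix-tree theorem the graph has (1/6) * product of the nonzero eigenvalues = 32 spanning trees.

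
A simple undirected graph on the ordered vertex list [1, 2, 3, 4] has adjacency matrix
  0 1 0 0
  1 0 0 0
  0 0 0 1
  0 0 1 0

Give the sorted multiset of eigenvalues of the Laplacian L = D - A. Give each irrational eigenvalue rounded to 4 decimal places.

With the vertex order [1, 2, 3, 4], the degrees are [1, 1, 1, 1], giving D = diag(1, 1, 1, 1) and L = D - A. The multiplicity of 0 as a Laplacian eigenvalue equals the number of connected components. The 2 zero eigenvalues correspond to the 2 connected components. The largest eigenvalue, 2, is at most the vertex count 4.

[0, 0, 2, 2]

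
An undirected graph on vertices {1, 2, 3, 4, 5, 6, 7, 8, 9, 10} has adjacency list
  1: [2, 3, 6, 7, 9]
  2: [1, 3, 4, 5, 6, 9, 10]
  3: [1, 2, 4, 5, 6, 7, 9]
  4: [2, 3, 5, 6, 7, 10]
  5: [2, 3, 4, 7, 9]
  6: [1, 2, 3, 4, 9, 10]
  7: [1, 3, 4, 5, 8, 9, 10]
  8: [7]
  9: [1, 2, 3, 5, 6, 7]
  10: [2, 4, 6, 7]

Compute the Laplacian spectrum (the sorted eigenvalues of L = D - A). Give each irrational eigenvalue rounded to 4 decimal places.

Each diagonal entry of L is the vertex degree and each off-diagonal entry is -1 where an edge is present, 0 otherwise; in the order [1, 2, 3, 4, 5, 6, 7, 8, 9, 10] the diagonal is [5, 7, 7, 6, 5, 6, 7, 1, 6, 4]. Diagonalising L (or applying a numerical eigensolver to the 10x10 matrix) gives the spectrum above. The single zero eigenvalue shows the graph is connected. There is one zero in the spectrum, matching the 1 component.

[0, 0.9573, 3.6902, 4.5413, 6.1215, 6.5019, 7.1184, 7.8258, 8.1174, 9.1262]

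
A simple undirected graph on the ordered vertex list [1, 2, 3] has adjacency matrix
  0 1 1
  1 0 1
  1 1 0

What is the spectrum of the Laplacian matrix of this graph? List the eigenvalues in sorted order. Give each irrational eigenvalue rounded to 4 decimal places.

Each diagonal entry of L is the vertex degree and each off-diagonal entry is -1 where an edge is present, 0 otherwise; in the order [1, 2, 3] the diagonal is [2, 2, 2]. The multiplicity of 0 as a Laplacian eigenvalue equals the number of connected components. The single zero eigenvalue shows the graph is connected. There is one zero in the spectrum, matching the 1 component. The eigenvalues sum to 6, which equals trace(L) = 2|E|.

[0, 3, 3]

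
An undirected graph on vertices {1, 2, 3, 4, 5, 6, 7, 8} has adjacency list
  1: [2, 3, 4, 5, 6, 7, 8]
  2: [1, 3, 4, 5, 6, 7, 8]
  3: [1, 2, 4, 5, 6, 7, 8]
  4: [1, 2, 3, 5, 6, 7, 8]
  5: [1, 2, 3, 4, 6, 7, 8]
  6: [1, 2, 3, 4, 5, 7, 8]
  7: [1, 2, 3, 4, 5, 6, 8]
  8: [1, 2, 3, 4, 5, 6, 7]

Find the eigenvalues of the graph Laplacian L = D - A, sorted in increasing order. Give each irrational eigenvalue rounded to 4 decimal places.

[0, 8, 8, 8, 8, 8, 8, 8]

With the vertex order [1, 2, 3, 4, 5, 6, 7, 8], the degrees are [7, 7, 7, 7, 7, 7, 7, 7], giving D = diag(7, 7, 7, 7, 7, 7, 7, 7) and L = D - A. L is symmetric positive semidefinite, so every eigenvalue is real and nonnegative. The single zero eigenvalue shows the graph is connected. By the matrix-tree theorem the graph has (1/8) * product of the nonzero eigenvalues = 262144 spanning trees.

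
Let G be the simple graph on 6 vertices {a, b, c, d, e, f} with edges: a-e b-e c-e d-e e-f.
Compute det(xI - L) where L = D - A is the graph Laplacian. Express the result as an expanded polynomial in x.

x^6 - 10x^5 + 30x^4 - 40x^3 + 25x^2 - 6x

Reading degrees in the order [a, b, c, d, e, f] gives [1, 1, 1, 1, 5, 1]; set D = diag(1, 1, 1, 1, 5, 1) and form L = D - A. L has integer entries, so p(x) = det(xI - L) has integer coefficients. Expanding the determinant yields x^6 - 10x^5 + 30x^4 - 40x^3 + 25x^2 - 6x. The coefficient of x^5 equals -trace(L) = -10, matching the sum of degrees.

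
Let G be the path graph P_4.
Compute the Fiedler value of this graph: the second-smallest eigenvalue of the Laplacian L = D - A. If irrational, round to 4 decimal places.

The graph has 4 vertices and degree multiset [2, 2, 1, 1]; D is the diagonal matrix of degrees and L = D - A. Computing the eigenvalues of L and sorting gives [0, 0.5858, 2, 3.4142]. The Fiedler value lambda_2 = 0.5858 is strictly positive, so the graph is connected. The largest eigenvalue, 3.4142, is at most the vertex count 4.

0.5858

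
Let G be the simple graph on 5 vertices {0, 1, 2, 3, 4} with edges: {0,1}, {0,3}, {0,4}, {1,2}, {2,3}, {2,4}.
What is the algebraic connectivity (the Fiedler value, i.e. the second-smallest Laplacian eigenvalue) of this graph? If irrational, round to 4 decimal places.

2

Each diagonal entry of L is the vertex degree and each off-diagonal entry is -1 where an edge is present, 0 otherwise; in the order [0, 1, 2, 3, 4] the diagonal is [3, 2, 3, 2, 2]. The sorted Laplacian eigenvalues are [0, 2, 2, 3, 5]; the algebraic connectivity is the second entry, 2. By the matrix-tree theorem the graph has (1/5) * product of the nonzero eigenvalues = 12 spanning trees.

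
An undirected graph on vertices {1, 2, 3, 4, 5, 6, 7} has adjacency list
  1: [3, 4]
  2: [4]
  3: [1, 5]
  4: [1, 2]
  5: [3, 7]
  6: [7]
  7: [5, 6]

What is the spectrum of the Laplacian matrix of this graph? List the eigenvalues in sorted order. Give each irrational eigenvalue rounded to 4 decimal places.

[0, 0.1981, 0.7530, 1.5550, 2.4450, 3.2470, 3.8019]

With the vertex order [1, 2, 3, 4, 5, 6, 7], the degrees are [2, 1, 2, 2, 2, 1, 2], giving D = diag(2, 1, 2, 2, 2, 1, 2) and L = D - A. L is symmetric positive semidefinite, so every eigenvalue is real and nonnegative. The eigenvalues sum to 12, which equals trace(L) = 2|E|. By the matrix-tree theorem the graph has (1/7) * product of the nonzero eigenvalues = 1 spanning tree.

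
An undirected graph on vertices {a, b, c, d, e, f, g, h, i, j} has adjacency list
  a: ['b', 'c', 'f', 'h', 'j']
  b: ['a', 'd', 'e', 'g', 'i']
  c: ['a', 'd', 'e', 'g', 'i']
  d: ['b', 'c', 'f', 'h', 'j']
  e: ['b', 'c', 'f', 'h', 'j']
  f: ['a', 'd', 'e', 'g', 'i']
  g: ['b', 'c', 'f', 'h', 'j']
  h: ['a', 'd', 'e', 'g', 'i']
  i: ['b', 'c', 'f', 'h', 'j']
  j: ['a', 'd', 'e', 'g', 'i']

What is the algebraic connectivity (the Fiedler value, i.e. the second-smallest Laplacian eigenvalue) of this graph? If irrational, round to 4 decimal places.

Each diagonal entry of L is the vertex degree and each off-diagonal entry is -1 where an edge is present, 0 otherwise; in the order [a, b, c, d, e, f, g, h, i, j] the diagonal is [5, 5, 5, 5, 5, 5, 5, 5, 5, 5]. The sorted Laplacian eigenvalues are [0, 5, 5, 5, 5, 5, 5, 5, 5, 10]; the algebraic connectivity is the second entry, 5. By the matrix-tree theorem the graph has (1/10) * product of the nonzero eigenvalues = 390625 spanning trees. There is one zero in the spectrum, matching the 1 component.

5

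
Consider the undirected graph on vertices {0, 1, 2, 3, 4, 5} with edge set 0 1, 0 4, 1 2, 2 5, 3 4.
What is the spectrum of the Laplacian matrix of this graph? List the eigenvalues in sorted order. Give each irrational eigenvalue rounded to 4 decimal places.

Each diagonal entry of L is the vertex degree and each off-diagonal entry is -1 where an edge is present, 0 otherwise; in the order [0, 1, 2, 3, 4, 5] the diagonal is [2, 2, 2, 1, 2, 1]. The multiplicity of 0 as a Laplacian eigenvalue equals the number of connected components. The single zero eigenvalue shows the graph is connected.

[0, 0.2679, 1, 2, 3, 3.7321]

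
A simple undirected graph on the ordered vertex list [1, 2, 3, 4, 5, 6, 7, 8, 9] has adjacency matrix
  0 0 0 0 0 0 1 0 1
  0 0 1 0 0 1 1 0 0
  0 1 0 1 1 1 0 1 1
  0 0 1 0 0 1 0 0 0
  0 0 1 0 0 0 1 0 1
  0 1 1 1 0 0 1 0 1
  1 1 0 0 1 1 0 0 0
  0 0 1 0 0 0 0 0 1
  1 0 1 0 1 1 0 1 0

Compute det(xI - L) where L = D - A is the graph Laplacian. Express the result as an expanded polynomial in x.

x^9 - 32x^8 + 430x^7 - 3160x^6 + 13858x^5 - 37082x^4 + 59113x^3 - 51376x^2 + 18675x

Reading degrees in the order [1, 2, 3, 4, 5, 6, 7, 8, 9] gives [2, 3, 6, 2, 3, 5, 4, 2, 5]; set D = diag(2, 3, 6, 2, 3, 5, 4, 2, 5) and form L = D - A. L has integer entries, so p(x) = det(xI - L) has integer coefficients. Expanding the determinant yields x^9 - 32x^8 + 430x^7 - 3160x^6 + 13858x^5 - 37082x^4 + 59113x^3 - 51376x^2 + 18675x. Since p(0) = det(-L) = 0, x divides p(x).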